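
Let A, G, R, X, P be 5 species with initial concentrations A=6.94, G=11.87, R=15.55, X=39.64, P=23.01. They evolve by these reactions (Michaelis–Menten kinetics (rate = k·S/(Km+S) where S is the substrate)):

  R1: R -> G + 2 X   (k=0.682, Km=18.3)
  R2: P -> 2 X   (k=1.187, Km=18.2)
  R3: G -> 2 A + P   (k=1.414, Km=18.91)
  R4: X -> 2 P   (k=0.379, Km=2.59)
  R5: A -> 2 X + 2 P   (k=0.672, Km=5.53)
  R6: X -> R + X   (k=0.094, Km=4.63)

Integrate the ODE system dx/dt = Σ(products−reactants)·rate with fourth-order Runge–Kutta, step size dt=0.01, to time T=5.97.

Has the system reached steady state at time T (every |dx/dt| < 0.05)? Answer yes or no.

RK4 with dt=0.01: 597 steps to T=5.97. Trajectory (selected grid times):
t=0.00: A=6.94 G=11.87 R=15.55 X=39.64 P=23.01
t=0.66: A=7.41 G=11.72 R=15.40 X=41.20 P=23.90
t=1.33: A=7.87 G=11.57 R=15.25 X=42.81 P=24.80
t=1.99: A=8.31 G=11.42 R=15.10 X=44.42 P=25.70
t=2.65: A=8.74 G=11.27 R=14.95 X=46.05 P=26.60
t=3.32: A=9.17 G=11.12 R=14.81 X=47.73 P=27.52
t=3.98: A=9.58 G=10.98 R=14.66 X=49.40 P=28.42
t=4.64: A=9.98 G=10.84 R=14.52 X=51.09 P=29.32
t=5.31: A=10.37 G=10.69 R=14.37 X=52.82 P=30.24
t=5.97: A=10.75 G=10.56 R=14.23 X=54.54 P=31.14
Rates at T: R1=0.2984, R2=0.7492, R3=0.5066, R4=0.3618, R5=0.4438, R6=0.0866
dx/dt at T (Σ net stoichiometry × rate): A=+0.5694, G=-0.2082, R=-0.2117, X=+2.6208, P=+1.3686
Largest |dx/dt| is |+2.6208| (X) ≥ 0.05 → not steady.

Steady state at T: no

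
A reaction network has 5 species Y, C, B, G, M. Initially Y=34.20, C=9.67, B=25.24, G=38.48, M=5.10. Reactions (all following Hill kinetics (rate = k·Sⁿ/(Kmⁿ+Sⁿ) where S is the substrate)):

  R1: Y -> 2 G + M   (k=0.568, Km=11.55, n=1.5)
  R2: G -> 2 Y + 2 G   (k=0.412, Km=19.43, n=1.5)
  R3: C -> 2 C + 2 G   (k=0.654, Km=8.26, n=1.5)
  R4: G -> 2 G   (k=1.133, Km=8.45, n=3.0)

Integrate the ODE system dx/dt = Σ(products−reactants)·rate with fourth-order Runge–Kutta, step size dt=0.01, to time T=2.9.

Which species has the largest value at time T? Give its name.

RK4 with dt=0.01: 290 steps to T=2.9. Trajectory (selected grid times):
t=0.00: Y=34.20 C=9.67 B=25.24 G=38.48 M=5.10
t=0.32: Y=34.24 C=9.79 B=25.24 G=39.48 M=5.25
t=0.64: Y=34.29 C=9.91 B=25.24 G=40.47 M=5.40
t=0.97: Y=34.34 C=10.03 B=25.24 G=41.51 M=5.56
t=1.29: Y=34.38 C=10.15 B=25.24 G=42.51 M=5.71
t=1.61: Y=34.43 C=10.27 B=25.24 G=43.52 M=5.87
t=1.93: Y=34.49 C=10.39 B=25.24 G=44.53 M=6.02
t=2.26: Y=34.54 C=10.52 B=25.24 G=45.57 M=6.17
t=2.58: Y=34.60 C=10.64 B=25.24 G=46.59 M=6.33
t=2.90: Y=34.65 C=10.77 B=25.24 G=47.61 M=6.48
At T=2.9: Y=34.65 C=10.77 B=25.24 G=47.61 M=6.48; the largest is G.

Dominant species at T: G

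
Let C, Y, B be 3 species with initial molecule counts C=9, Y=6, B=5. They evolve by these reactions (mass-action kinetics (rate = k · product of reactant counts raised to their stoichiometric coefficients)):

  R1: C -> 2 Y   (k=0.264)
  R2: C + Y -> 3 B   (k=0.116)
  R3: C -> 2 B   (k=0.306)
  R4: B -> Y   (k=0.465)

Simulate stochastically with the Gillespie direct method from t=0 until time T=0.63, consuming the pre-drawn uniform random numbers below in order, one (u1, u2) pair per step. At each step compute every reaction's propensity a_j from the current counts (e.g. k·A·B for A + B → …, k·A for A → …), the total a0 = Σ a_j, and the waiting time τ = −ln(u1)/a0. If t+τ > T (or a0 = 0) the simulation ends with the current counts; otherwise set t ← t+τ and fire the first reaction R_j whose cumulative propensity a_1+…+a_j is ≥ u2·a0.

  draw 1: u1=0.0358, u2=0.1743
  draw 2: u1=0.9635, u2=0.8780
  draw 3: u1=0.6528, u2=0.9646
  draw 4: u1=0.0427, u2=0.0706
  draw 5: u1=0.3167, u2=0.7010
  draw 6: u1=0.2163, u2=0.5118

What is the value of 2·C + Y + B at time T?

Check how each reaction changes W = 2·C + Y + B (weight of products minus weight of reactants):
R1: C -> 2 Y: (1·2) − (2·1) = 2 − 2 = 0
R2: C + Y -> 3 B: (1·3) − (2·1 + 1·1) = 3 − 3 = 0
R3: C -> 2 B: (1·2) − (2·1) = 2 − 2 = 0
R4: B -> Y: (1·1) − (1·1) = 1 − 1 = 0
Every reaction leaves W unchanged, so W is conserved and no simulation is needed: W(T) = W(0) = 2·9 + 6 + 5 = 29

Value at T = 29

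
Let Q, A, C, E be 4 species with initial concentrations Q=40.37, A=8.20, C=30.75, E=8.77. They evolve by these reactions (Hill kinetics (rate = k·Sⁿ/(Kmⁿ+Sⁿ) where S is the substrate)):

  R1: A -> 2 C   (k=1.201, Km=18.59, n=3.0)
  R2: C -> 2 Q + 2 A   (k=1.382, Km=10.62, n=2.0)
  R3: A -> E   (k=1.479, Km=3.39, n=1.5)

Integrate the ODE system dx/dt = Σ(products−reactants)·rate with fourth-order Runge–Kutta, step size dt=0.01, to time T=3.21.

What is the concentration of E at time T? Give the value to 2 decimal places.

E at T = 12.72

RK4 with dt=0.01: 321 steps to T=3.21. Trajectory (selected grid times):
t=0.00: Q=40.37 A=8.20 C=30.75 E=8.77
t=0.36: Q=41.26 A=8.63 C=30.38 E=9.19
t=0.71: Q=42.12 A=9.03 C=30.03 E=9.61
t=1.07: Q=43.00 A=9.43 C=29.68 E=10.05
t=1.43: Q=43.88 A=9.82 C=29.35 E=10.49
t=1.78: Q=44.74 A=10.18 C=29.03 E=10.92
t=2.14: Q=45.61 A=10.55 C=28.72 E=11.37
t=2.50: Q=46.49 A=10.90 C=28.43 E=11.82
t=2.85: Q=47.34 A=11.23 C=28.15 E=12.26
t=3.21: Q=48.21 A=11.56 C=27.88 E=12.72
Read off E at T=3.21: 12.72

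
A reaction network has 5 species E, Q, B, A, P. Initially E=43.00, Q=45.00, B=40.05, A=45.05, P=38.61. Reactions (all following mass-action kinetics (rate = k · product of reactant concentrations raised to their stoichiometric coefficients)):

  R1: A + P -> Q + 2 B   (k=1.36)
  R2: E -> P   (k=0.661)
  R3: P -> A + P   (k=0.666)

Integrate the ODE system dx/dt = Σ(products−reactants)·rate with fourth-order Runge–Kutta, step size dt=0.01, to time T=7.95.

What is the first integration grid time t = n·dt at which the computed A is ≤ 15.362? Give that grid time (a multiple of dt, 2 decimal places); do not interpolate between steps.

Threshold first reached at t = 0.05

RK4 with dt=0.01: 795 steps to T=7.95. Trajectory (selected grid times):
t=0.00: E=43.00 Q=45.00 B=40.05 A=45.05 P=38.61
t=0.04: E=41.88 Q=74.29 B=98.63 A=16.27 P=10.44
t=0.05: E=41.60 Q=76.27 B=102.60 A=14.35 P=8.74
t=0.88: E=24.04 Q=93.26 B=136.57 A=0.51 P=9.31
t=1.77: E=13.35 Q=100.29 B=150.64 A=0.49 P=12.97
t=2.65: E=7.46 Q=107.60 B=165.25 A=0.49 P=11.55
t=3.53: E=4.17 Q=113.59 B=177.24 A=0.49 P=8.85
t=4.42: E=2.32 Q=118.05 B=186.14 A=0.49 P=6.25
t=5.30: E=1.29 Q=121.09 B=192.22 A=0.49 P=4.23
t=6.18: E=0.72 Q=123.11 B=196.28 A=0.49 P=2.77
t=7.07: E=0.40 Q=124.44 B=198.93 A=0.49 P=1.77
t=7.95: E=0.22 Q=125.27 B=200.59 A=0.49 P=1.11
A(0.04)=16.268 > 15.362 but A(0.05)=14.348 ≤ 15.362, so the first grid time is t=0.05.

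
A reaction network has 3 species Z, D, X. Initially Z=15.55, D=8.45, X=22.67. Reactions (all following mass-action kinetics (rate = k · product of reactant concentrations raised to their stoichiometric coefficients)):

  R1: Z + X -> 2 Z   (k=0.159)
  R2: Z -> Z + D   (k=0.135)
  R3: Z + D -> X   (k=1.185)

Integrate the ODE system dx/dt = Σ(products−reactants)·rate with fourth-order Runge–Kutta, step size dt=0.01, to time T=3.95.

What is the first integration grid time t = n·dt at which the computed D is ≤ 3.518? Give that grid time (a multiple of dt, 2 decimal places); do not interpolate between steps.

RK4 with dt=0.01: 395 steps to T=3.95. Trajectory (selected grid times):
t=0.00: Z=15.55 D=8.45 X=22.67
t=0.05: Z=13.43 D=3.72 X=24.79
t=0.06: Z=13.41 D=3.19 X=24.81
t=0.44: Z=29.55 D=0.11 X=8.67
t=0.88: Z=36.66 D=0.11 X=1.56
t=1.32: Z=37.32 D=0.11 X=0.90
t=1.76: Z=37.37 D=0.11 X=0.85
t=2.19: Z=37.37 D=0.11 X=0.85
t=2.63: Z=37.37 D=0.11 X=0.85
t=3.07: Z=37.37 D=0.11 X=0.85
t=3.51: Z=37.37 D=0.11 X=0.85
t=3.95: Z=37.37 D=0.11 X=0.85
D(0.05)=3.725 > 3.518 but D(0.06)=3.194 ≤ 3.518, so the first grid time is t=0.06.

Threshold first reached at t = 0.06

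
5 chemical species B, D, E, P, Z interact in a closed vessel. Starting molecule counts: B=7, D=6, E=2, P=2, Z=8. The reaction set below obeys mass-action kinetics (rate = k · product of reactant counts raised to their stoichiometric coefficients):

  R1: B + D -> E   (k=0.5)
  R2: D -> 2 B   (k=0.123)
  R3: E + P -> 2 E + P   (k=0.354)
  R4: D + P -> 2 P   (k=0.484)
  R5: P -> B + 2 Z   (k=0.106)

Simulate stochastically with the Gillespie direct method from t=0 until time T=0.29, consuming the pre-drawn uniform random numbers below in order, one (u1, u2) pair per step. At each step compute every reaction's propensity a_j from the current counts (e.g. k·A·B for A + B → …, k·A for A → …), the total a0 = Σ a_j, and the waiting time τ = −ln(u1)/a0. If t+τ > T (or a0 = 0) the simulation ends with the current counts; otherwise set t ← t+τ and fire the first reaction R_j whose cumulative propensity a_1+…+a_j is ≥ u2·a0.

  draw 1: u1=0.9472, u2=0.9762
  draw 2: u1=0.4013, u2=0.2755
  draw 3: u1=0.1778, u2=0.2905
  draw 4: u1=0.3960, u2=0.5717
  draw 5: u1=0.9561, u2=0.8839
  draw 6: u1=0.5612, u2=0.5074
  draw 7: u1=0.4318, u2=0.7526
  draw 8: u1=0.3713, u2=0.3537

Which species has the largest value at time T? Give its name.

t=0.000: B=7 D=6 E=2 P=2 Z=8
Draw 1: a1=21.000, a2=0.738, a3=1.416, a4=5.808, a5=0.212, a0=29.174; τ=−ln(0.9472)/29.174=0.002 → t=0.002; u2·a0=0.9762·29.174=28.480; a1+…+a3=23.154 < 28.480 ≤ a1+…+a4=28.962 → R4 fires; B=7 D=5 E=2 P=3 Z=8
Draw 2: a1=17.500, a2=0.615, a3=2.124, a4=7.260, a5=0.318, a0=27.817; τ=−ln(0.4013)/27.817=0.033 → t=0.035; u2·a0=0.2755·27.817=7.664 ≤ a1=17.500 → R1 fires; B=6 D=4 E=3 P=3 Z=8
Draw 3: a1=12.000, a2=0.492, a3=3.186, a4=5.808, a5=0.318, a0=21.804; τ=−ln(0.1778)/21.804=0.079 → t=0.114; u2·a0=0.2905·21.804=6.334 ≤ a1=12.000 → R1 fires; B=5 D=3 E=4 P=3 Z=8
Draw 4: a1=7.500, a2=0.369, a3=4.248, a4=4.356, a5=0.318, a0=16.791; τ=−ln(0.3960)/16.791=0.055 → t=0.169; u2·a0=0.5717·16.791=9.599; a1+a2=7.869 < 9.599 ≤ a1+…+a3=12.117 → R3 fires; B=5 D=3 E=5 P=3 Z=8
Draw 5: a1=7.500, a2=0.369, a3=5.310, a4=4.356, a5=0.318, a0=17.853; τ=−ln(0.9561)/17.853=0.003 → t=0.172; u2·a0=0.8839·17.853=15.780; a1+…+a3=13.179 < 15.780 ≤ a1+…+a4=17.535 → R4 fires; B=5 D=2 E=5 P=4 Z=8
Draw 6: a1=5.000, a2=0.246, a3=7.080, a4=3.872, a5=0.424, a0=16.622; τ=−ln(0.5612)/16.622=0.035 → t=0.206; u2·a0=0.5074·16.622=8.434; a1+a2=5.246 < 8.434 ≤ a1+…+a3=12.326 → R3 fires; B=5 D=2 E=6 P=4 Z=8
Draw 7: a1=5.000, a2=0.246, a3=8.496, a4=3.872, a5=0.424, a0=18.038; τ=−ln(0.4318)/18.038=0.047 → t=0.253; u2·a0=0.7526·18.038=13.575; a1+a2=5.246 < 13.575 ≤ a1+…+a3=13.742 → R3 fires; B=5 D=2 E=7 P=4 Z=8
Draw 8: a1=5.000, a2=0.246, a3=9.912, a4=3.872, a5=0.424, a0=19.454; τ=−ln(0.3713)/19.454=0.051 → t=0.304 > T=0.29: stop.
At T=0.29: B=5 D=2 E=7 P=4 Z=8; the largest is Z.

Dominant species at T: Z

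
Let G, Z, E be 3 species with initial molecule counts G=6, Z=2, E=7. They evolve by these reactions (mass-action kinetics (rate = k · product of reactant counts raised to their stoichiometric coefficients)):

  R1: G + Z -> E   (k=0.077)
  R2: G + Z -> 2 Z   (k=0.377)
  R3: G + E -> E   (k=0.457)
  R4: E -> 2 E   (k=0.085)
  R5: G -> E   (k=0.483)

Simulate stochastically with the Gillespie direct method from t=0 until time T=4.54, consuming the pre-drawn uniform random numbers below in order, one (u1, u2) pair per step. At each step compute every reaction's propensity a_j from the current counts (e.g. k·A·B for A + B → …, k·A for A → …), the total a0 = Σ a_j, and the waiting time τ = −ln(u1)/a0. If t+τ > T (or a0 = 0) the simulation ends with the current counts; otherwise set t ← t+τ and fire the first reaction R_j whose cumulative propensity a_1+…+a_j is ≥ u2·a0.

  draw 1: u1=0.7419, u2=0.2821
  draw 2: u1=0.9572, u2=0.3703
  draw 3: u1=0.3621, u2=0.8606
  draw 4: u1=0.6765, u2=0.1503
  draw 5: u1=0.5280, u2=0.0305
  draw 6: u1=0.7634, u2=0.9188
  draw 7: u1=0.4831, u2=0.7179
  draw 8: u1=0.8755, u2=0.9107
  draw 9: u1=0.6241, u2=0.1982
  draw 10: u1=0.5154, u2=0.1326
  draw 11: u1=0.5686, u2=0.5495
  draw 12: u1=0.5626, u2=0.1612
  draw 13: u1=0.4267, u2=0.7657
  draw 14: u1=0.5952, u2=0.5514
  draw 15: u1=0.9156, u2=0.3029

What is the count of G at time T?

G at T = 0

t=0.000: G=6 Z=2 E=7
Draw 1: a1=0.924, a2=4.524, a3=19.194, a4=0.595, a5=2.898, a0=28.135; τ=−ln(0.7419)/28.135=0.011 → t=0.011; u2·a0=0.2821·28.135=7.937; a1+a2=5.448 < 7.937 ≤ a1+…+a3=24.642 → R3 fires; G=5 Z=2 E=7
Draw 2: a1=0.770, a2=3.770, a3=15.995, a4=0.595, a5=2.415, a0=23.545; τ=−ln(0.9572)/23.545=0.002 → t=0.012; u2·a0=0.3703·23.545=8.719; a1+a2=4.540 < 8.719 ≤ a1+…+a3=20.535 → R3 fires; G=4 Z=2 E=7
Draw 3: a1=0.616, a2=3.016, a3=12.796, a4=0.595, a5=1.932, a0=18.955; τ=−ln(0.3621)/18.955=0.054 → t=0.066; u2·a0=0.8606·18.955=16.313; a1+a2=3.632 < 16.313 ≤ a1+…+a3=16.428 → R3 fires; G=3 Z=2 E=7
Draw 4: a1=0.462, a2=2.262, a3=9.597, a4=0.595, a5=1.449, a0=14.365; τ=−ln(0.6765)/14.365=0.027 → t=0.093; u2·a0=0.1503·14.365=2.159; a1=0.462 < 2.159 ≤ a1+a2=2.724 → R2 fires; G=2 Z=3 E=7
Draw 5: a1=0.462, a2=2.262, a3=6.398, a4=0.595, a5=0.966, a0=10.683; τ=−ln(0.5280)/10.683=0.060 → t=0.153; u2·a0=0.0305·10.683=0.326 ≤ a1=0.462 → R1 fires; G=1 Z=2 E=8
Draw 6: a1=0.154, a2=0.754, a3=3.656, a4=0.680, a5=0.483, a0=5.727; τ=−ln(0.7634)/5.727=0.047 → t=0.200; u2·a0=0.9188·5.727=5.262; a1+…+a4=5.244 < 5.262 ≤ a1+…+a5=5.727 → R5 fires; G=0 Z=2 E=9
Draw 7: a1=0.000, a2=0.000, a3=0.000, a4=0.765, a5=0.000, a0=0.765; τ=−ln(0.4831)/0.765=0.951 → t=1.151; u2·a0=0.7179·0.765=0.549; a1+…+a3=0.000 < 0.549 ≤ a1+…+a4=0.765 → R4 fires; G=0 Z=2 E=10
Draw 8: a1=0.000, a2=0.000, a3=0.000, a4=0.850, a5=0.000, a0=0.850; τ=−ln(0.8755)/0.850=0.156 → t=1.308; u2·a0=0.9107·0.850=0.774; a1+…+a3=0.000 < 0.774 ≤ a1+…+a4=0.850 → R4 fires; G=0 Z=2 E=11
Draw 9: a1=0.000, a2=0.000, a3=0.000, a4=0.935, a5=0.000, a0=0.935; τ=−ln(0.6241)/0.935=0.504 → t=1.812; u2·a0=0.1982·0.935=0.185; a1+…+a3=0.000 < 0.185 ≤ a1+…+a4=0.935 → R4 fires; G=0 Z=2 E=12
Draw 10: a1=0.000, a2=0.000, a3=0.000, a4=1.020, a5=0.000, a0=1.020; τ=−ln(0.5154)/1.020=0.650 → t=2.462; u2·a0=0.1326·1.020=0.135; a1+…+a3=0.000 < 0.135 ≤ a1+…+a4=1.020 → R4 fires; G=0 Z=2 E=13
Draw 11: a1=0.000, a2=0.000, a3=0.000, a4=1.105, a5=0.000, a0=1.105; τ=−ln(0.5686)/1.105=0.511 → t=2.973; u2·a0=0.5495·1.105=0.607; a1+…+a3=0.000 < 0.607 ≤ a1+…+a4=1.105 → R4 fires; G=0 Z=2 E=14
Draw 12: a1=0.000, a2=0.000, a3=0.000, a4=1.190, a5=0.000, a0=1.190; τ=−ln(0.5626)/1.190=0.483 → t=3.456; u2·a0=0.1612·1.190=0.192; a1+…+a3=0.000 < 0.192 ≤ a1+…+a4=1.190 → R4 fires; G=0 Z=2 E=15
Draw 13: a1=0.000, a2=0.000, a3=0.000, a4=1.275, a5=0.000, a0=1.275; τ=−ln(0.4267)/1.275=0.668 → t=4.124; u2·a0=0.7657·1.275=0.976; a1+…+a3=0.000 < 0.976 ≤ a1+…+a4=1.275 → R4 fires; G=0 Z=2 E=16
Draw 14: a1=0.000, a2=0.000, a3=0.000, a4=1.360, a5=0.000, a0=1.360; τ=−ln(0.5952)/1.360=0.382 → t=4.505; u2·a0=0.5514·1.360=0.750; a1+…+a3=0.000 < 0.750 ≤ a1+…+a4=1.360 → R4 fires; G=0 Z=2 E=17
Draw 15: a1=0.000, a2=0.000, a3=0.000, a4=1.445, a5=0.000, a0=1.445; τ=−ln(0.9156)/1.445=0.061 → t=4.566 > T=4.54: stop.
Read off G at T=4.54: 0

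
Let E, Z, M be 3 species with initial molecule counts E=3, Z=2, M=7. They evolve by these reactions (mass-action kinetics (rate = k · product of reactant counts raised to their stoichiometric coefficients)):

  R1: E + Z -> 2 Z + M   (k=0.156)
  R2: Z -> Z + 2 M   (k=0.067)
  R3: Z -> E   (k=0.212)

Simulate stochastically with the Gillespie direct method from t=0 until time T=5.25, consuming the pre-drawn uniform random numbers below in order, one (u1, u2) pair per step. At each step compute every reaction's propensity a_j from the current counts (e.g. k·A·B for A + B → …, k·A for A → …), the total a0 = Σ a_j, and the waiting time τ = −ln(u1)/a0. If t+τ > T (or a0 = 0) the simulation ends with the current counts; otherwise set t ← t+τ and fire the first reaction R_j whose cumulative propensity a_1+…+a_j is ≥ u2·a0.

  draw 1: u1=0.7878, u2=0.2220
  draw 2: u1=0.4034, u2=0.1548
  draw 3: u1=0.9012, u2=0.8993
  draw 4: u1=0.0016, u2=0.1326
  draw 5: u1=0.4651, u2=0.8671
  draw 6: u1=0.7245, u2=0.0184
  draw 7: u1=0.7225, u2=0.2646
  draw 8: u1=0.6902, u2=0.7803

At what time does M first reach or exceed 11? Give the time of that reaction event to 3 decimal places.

Threshold first reached at t = 4.984

t=0.000: E=3 Z=2 M=7
Draw 1: a1=0.936, a2=0.134, a3=0.424, a0=1.494; τ=−ln(0.7878)/1.494=0.160 → t=0.160; u2·a0=0.2220·1.494=0.332 ≤ a1=0.936 → R1 fires; E=2 Z=3 M=8
Draw 2: a1=0.936, a2=0.201, a3=0.636, a0=1.773; τ=−ln(0.4034)/1.773=0.512 → t=0.672; u2·a0=0.1548·1.773=0.274 ≤ a1=0.936 → R1 fires; E=1 Z=4 M=9
Draw 3: a1=0.624, a2=0.268, a3=0.848, a0=1.740; τ=−ln(0.9012)/1.740=0.060 → t=0.731; u2·a0=0.8993·1.740=1.565; a1+a2=0.892 < 1.565 ≤ a1+…+a3=1.740 → R3 fires; E=2 Z=3 M=9
Draw 4: a1=0.936, a2=0.201, a3=0.636, a0=1.773; τ=−ln(0.0016)/1.773=3.631 → t=4.362; u2·a0=0.1326·1.773=0.235 ≤ a1=0.936 → R1 fires; E=1 Z=4 M=10
Draw 5: a1=0.624, a2=0.268, a3=0.848, a0=1.740; τ=−ln(0.4651)/1.740=0.440 → t=4.802; u2·a0=0.8671·1.740=1.509; a1+a2=0.892 < 1.509 ≤ a1+…+a3=1.740 → R3 fires; E=2 Z=3 M=10
Draw 6: a1=0.936, a2=0.201, a3=0.636, a0=1.773; τ=−ln(0.7245)/1.773=0.182 → t=4.984; u2·a0=0.0184·1.773=0.033 ≤ a1=0.936 → R1 fires; E=1 Z=4 M=11
Draw 7: a1=0.624, a2=0.268, a3=0.848, a0=1.740; τ=−ln(0.7225)/1.740=0.187 → t=5.171; u2·a0=0.2646·1.740=0.460 ≤ a1=0.624 → R1 fires; E=0 Z=5 M=12
Draw 8: a1=0.000, a2=0.335, a3=1.060, a0=1.395; τ=−ln(0.6902)/1.395=0.266 → t=5.437 > T=5.25: stop.
M first becomes ≥ 11 when it reaches 11 at the event at t=4.984.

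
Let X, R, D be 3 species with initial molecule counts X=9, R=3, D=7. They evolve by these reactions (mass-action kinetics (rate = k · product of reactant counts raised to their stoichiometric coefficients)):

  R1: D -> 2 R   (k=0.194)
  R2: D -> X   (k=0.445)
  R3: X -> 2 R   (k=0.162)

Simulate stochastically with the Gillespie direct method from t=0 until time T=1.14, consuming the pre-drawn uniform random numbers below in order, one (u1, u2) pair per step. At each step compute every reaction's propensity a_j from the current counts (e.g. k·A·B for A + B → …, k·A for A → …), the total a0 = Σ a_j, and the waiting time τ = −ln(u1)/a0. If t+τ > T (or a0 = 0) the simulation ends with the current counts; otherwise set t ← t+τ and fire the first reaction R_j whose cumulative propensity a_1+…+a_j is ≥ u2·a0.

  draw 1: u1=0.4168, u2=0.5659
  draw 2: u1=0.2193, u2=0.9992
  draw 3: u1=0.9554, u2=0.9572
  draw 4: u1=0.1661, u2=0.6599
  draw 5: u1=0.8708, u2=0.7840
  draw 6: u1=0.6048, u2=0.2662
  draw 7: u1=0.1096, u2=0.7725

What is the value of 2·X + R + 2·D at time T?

Value at T = 35

Check how each reaction changes W = 2·X + R + 2·D (weight of products minus weight of reactants):
R1: D -> 2 R: (1·2) − (2·1) = 2 − 2 = 0
R2: D -> X: (2·1) − (2·1) = 2 − 2 = 0
R3: X -> 2 R: (1·2) − (2·1) = 2 − 2 = 0
Every reaction leaves W unchanged, so W is conserved and no simulation is needed: W(T) = W(0) = 2·9 + 3 + 2·7 = 35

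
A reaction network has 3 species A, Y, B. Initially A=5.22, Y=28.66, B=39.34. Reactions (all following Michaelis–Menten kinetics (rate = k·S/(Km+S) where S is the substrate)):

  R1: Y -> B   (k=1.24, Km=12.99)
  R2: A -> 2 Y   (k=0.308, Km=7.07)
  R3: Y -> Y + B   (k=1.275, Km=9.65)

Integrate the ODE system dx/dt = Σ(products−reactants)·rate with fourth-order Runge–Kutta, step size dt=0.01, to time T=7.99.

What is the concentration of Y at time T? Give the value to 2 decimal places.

RK4 with dt=0.01: 799 steps to T=7.99. Trajectory (selected grid times):
t=0.00: A=5.22 Y=28.66 B=39.34
t=0.89: A=5.10 Y=28.13 B=40.94
t=1.78: A=4.99 Y=27.61 B=42.54
t=2.66: A=4.88 Y=27.09 B=44.11
t=3.55: A=4.77 Y=26.57 B=45.69
t=4.44: A=4.66 Y=26.05 B=47.26
t=5.33: A=4.55 Y=25.53 B=48.82
t=6.21: A=4.44 Y=25.02 B=50.35
t=7.10: A=4.34 Y=24.51 B=51.89
t=7.99: A=4.24 Y=24.00 B=53.42
Read off Y at T=7.99: 24.00

Y at T = 24.00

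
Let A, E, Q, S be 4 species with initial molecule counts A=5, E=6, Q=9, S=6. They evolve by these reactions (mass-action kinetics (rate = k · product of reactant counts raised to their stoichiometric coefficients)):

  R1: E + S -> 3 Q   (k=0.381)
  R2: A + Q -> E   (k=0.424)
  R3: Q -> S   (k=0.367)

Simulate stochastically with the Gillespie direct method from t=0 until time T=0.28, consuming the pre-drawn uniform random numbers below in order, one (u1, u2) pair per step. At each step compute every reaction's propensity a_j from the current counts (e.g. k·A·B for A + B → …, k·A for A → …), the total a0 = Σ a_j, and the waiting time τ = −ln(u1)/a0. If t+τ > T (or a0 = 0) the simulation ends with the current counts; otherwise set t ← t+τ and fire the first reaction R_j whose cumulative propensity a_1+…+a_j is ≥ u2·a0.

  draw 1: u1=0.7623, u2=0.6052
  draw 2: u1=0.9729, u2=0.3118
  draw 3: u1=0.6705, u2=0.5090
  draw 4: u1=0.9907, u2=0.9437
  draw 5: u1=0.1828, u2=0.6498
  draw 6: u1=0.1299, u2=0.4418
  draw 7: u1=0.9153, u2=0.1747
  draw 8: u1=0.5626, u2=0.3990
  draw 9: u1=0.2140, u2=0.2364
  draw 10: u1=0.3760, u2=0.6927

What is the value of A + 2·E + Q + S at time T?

Check how each reaction changes W = A + 2·E + Q + S (weight of products minus weight of reactants):
R1: E + S -> 3 Q: (1·3) − (2·1 + 1·1) = 3 − 3 = 0
R2: A + Q -> E: (2·1) − (1·1 + 1·1) = 2 − 2 = 0
R3: Q -> S: (1·1) − (1·1) = 1 − 1 = 0
Every reaction leaves W unchanged, so W is conserved and no simulation is needed: W(T) = W(0) = 5 + 2·6 + 9 + 6 = 32

Value at T = 32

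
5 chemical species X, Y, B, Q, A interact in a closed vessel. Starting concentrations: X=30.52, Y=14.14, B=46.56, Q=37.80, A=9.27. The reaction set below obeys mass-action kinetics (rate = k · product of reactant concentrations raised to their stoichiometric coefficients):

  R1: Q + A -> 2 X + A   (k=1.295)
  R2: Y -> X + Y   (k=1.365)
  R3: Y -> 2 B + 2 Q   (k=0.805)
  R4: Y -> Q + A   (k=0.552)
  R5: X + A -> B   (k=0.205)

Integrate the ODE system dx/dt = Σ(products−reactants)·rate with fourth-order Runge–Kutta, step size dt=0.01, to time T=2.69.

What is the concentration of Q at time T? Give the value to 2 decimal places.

RK4 with dt=0.01: 269 steps to T=2.69. Trajectory (selected grid times):
t=0.00: X=30.52 Y=14.14 B=46.56 Q=37.80 A=9.27
t=0.30: X=79.98 Y=9.41 B=62.88 Q=17.63 A=0.49
t=0.60: X=86.06 Y=6.26 B=68.16 Q=20.41 A=0.22
t=0.90: X=90.09 Y=4.17 B=71.58 Q=22.32 A=0.14
t=1.20: X=92.83 Y=2.77 B=73.85 Q=23.57 A=0.09
t=1.49: X=94.62 Y=1.87 B=75.32 Q=24.36 A=0.06
t=1.79: X=95.88 Y=1.25 B=76.34 Q=24.91 A=0.04
t=2.09: X=96.71 Y=0.83 B=77.01 Q=25.28 A=0.02
t=2.39: X=97.27 Y=0.55 B=77.46 Q=25.52 A=0.02
t=2.69: X=97.64 Y=0.37 B=77.76 Q=25.68 A=0.01
Read off Q at T=2.69: 25.68

Q at T = 25.68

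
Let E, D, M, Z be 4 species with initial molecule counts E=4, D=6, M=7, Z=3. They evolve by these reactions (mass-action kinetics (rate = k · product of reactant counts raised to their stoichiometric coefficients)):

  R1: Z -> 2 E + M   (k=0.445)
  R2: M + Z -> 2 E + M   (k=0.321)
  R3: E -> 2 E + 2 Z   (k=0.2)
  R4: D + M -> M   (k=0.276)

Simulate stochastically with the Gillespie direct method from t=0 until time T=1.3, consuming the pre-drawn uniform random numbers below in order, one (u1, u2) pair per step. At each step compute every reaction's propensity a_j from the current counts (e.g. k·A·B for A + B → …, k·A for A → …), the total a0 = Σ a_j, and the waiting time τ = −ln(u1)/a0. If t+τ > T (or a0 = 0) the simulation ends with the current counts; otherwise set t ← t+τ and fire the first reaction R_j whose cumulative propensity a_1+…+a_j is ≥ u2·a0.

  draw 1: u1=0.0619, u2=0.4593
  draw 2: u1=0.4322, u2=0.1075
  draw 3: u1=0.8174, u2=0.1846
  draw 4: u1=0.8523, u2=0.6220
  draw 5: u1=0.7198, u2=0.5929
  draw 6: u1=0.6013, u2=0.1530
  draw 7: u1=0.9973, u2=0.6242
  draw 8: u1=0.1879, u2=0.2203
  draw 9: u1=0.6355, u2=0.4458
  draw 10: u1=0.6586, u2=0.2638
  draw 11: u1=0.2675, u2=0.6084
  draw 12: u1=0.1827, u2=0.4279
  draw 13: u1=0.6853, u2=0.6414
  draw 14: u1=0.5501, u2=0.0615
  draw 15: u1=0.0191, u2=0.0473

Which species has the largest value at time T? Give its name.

t=0.000: E=4 D=6 M=7 Z=3
Draw 1: a1=1.335, a2=6.741, a3=0.800, a4=11.592, a0=20.468; τ=−ln(0.0619)/20.468=0.136 → t=0.136; u2·a0=0.4593·20.468=9.401; a1+…+a3=8.876 < 9.401 ≤ a1+…+a4=20.468 → R4 fires; E=4 D=5 M=7 Z=3
Draw 2: a1=1.335, a2=6.741, a3=0.800, a4=9.660, a0=18.536; τ=−ln(0.4322)/18.536=0.045 → t=0.181; u2·a0=0.1075·18.536=1.993; a1=1.335 < 1.993 ≤ a1+a2=8.076 → R2 fires; E=6 D=5 M=7 Z=2
Draw 3: a1=0.890, a2=4.494, a3=1.200, a4=9.660, a0=16.244; τ=−ln(0.8174)/16.244=0.012 → t=0.194; u2·a0=0.1846·16.244=2.999; a1=0.890 < 2.999 ≤ a1+a2=5.384 → R2 fires; E=8 D=5 M=7 Z=1
Draw 4: a1=0.445, a2=2.247, a3=1.600, a4=9.660, a0=13.952; τ=−ln(0.8523)/13.952=0.011 → t=0.205; u2·a0=0.6220·13.952=8.678; a1+…+a3=4.292 < 8.678 ≤ a1+…+a4=13.952 → R4 fires; E=8 D=4 M=7 Z=1
Draw 5: a1=0.445, a2=2.247, a3=1.600, a4=7.728, a0=12.020; τ=−ln(0.7198)/12.020=0.027 → t=0.232; u2·a0=0.5929·12.020=7.127; a1+…+a3=4.292 < 7.127 ≤ a1+…+a4=12.020 → R4 fires; E=8 D=3 M=7 Z=1
Draw 6: a1=0.445, a2=2.247, a3=1.600, a4=5.796, a0=10.088; τ=−ln(0.6013)/10.088=0.050 → t=0.283; u2·a0=0.1530·10.088=1.543; a1=0.445 < 1.543 ≤ a1+a2=2.692 → R2 fires; E=10 D=3 M=7 Z=0
Draw 7: a1=0.000, a2=0.000, a3=2.000, a4=5.796, a0=7.796; τ=−ln(0.9973)/7.796=0.000 → t=0.283; u2·a0=0.6242·7.796=4.866; a1+…+a3=2.000 < 4.866 ≤ a1+…+a4=7.796 → R4 fires; E=10 D=2 M=7 Z=0
Draw 8: a1=0.000, a2=0.000, a3=2.000, a4=3.864, a0=5.864; τ=−ln(0.1879)/5.864=0.285 → t=0.568; u2·a0=0.2203·5.864=1.292; a1+a2=0.000 < 1.292 ≤ a1+…+a3=2.000 → R3 fires; E=11 D=2 M=7 Z=2
Draw 9: a1=0.890, a2=4.494, a3=2.200, a4=3.864, a0=11.448; τ=−ln(0.6355)/11.448=0.040 → t=0.608; u2·a0=0.4458·11.448=5.104; a1=0.890 < 5.104 ≤ a1+a2=5.384 → R2 fires; E=13 D=2 M=7 Z=1
Draw 10: a1=0.445, a2=2.247, a3=2.600, a4=3.864, a0=9.156; τ=−ln(0.6586)/9.156=0.046 → t=0.653; u2·a0=0.2638·9.156=2.415; a1=0.445 < 2.415 ≤ a1+a2=2.692 → R2 fires; E=15 D=2 M=7 Z=0
Draw 11: a1=0.000, a2=0.000, a3=3.000, a4=3.864, a0=6.864; τ=−ln(0.2675)/6.864=0.192 → t=0.846; u2·a0=0.6084·6.864=4.176; a1+…+a3=3.000 < 4.176 ≤ a1+…+a4=6.864 → R4 fires; E=15 D=1 M=7 Z=0
Draw 12: a1=0.000, a2=0.000, a3=3.000, a4=1.932, a0=4.932; τ=−ln(0.1827)/4.932=0.345 → t=1.190; u2·a0=0.4279·4.932=2.110; a1+a2=0.000 < 2.110 ≤ a1+…+a3=3.000 → R3 fires; E=16 D=1 M=7 Z=2
Draw 13: a1=0.890, a2=4.494, a3=3.200, a4=1.932, a0=10.516; τ=−ln(0.6853)/10.516=0.036 → t=1.226; u2·a0=0.6414·10.516=6.745; a1+a2=5.384 < 6.745 ≤ a1+…+a3=8.584 → R3 fires; E=17 D=1 M=7 Z=4
Draw 14: a1=1.780, a2=8.988, a3=3.400, a4=1.932, a0=16.100; τ=−ln(0.5501)/16.100=0.037 → t=1.263; u2·a0=0.0615·16.100=0.990 ≤ a1=1.780 → R1 fires; E=19 D=1 M=8 Z=3
Draw 15: a1=1.335, a2=7.704, a3=3.800, a4=2.208, a0=15.047; τ=−ln(0.0191)/15.047=0.263 → t=1.526 > T=1.3: stop.
At T=1.3: E=19 D=1 M=8 Z=3; the largest is E.

Dominant species at T: E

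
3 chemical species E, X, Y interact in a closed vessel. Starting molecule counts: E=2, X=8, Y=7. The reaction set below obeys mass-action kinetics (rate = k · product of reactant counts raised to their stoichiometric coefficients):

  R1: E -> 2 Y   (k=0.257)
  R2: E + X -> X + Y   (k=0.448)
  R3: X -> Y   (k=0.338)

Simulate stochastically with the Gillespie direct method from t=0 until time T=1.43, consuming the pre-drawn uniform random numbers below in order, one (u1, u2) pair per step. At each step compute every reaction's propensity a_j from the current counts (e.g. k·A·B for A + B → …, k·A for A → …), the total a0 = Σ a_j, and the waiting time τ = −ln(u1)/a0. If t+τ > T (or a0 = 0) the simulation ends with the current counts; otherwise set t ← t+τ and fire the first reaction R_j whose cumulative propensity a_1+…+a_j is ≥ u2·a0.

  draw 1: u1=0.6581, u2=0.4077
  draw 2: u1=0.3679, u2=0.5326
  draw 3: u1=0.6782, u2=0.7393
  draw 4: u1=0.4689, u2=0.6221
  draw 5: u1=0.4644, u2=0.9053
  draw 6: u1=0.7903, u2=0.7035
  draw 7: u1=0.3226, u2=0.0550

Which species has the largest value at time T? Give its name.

Dominant species at T: Y

t=0.000: E=2 X=8 Y=7
Draw 1: a1=0.514, a2=7.168, a3=2.704, a0=10.386; τ=−ln(0.6581)/10.386=0.040 → t=0.040; u2·a0=0.4077·10.386=4.234; a1=0.514 < 4.234 ≤ a1+a2=7.682 → R2 fires; E=1 X=8 Y=8
Draw 2: a1=0.257, a2=3.584, a3=2.704, a0=6.545; τ=−ln(0.3679)/6.545=0.153 → t=0.193; u2·a0=0.5326·6.545=3.486; a1=0.257 < 3.486 ≤ a1+a2=3.841 → R2 fires; E=0 X=8 Y=9
Draw 3: a1=0.000, a2=0.000, a3=2.704, a0=2.704; τ=−ln(0.6782)/2.704=0.144 → t=0.337; u2·a0=0.7393·2.704=1.999; a1+a2=0.000 < 1.999 ≤ a1+…+a3=2.704 → R3 fires; E=0 X=7 Y=10
Draw 4: a1=0.000, a2=0.000, a3=2.366, a0=2.366; τ=−ln(0.4689)/2.366=0.320 → t=0.657; u2·a0=0.6221·2.366=1.472; a1+a2=0.000 < 1.472 ≤ a1+…+a3=2.366 → R3 fires; E=0 X=6 Y=11
Draw 5: a1=0.000, a2=0.000, a3=2.028, a0=2.028; τ=−ln(0.4644)/2.028=0.378 → t=1.035; u2·a0=0.9053·2.028=1.836; a1+a2=0.000 < 1.836 ≤ a1+…+a3=2.028 → R3 fires; E=0 X=5 Y=12
Draw 6: a1=0.000, a2=0.000, a3=1.690, a0=1.690; τ=−ln(0.7903)/1.690=0.139 → t=1.174; u2·a0=0.7035·1.690=1.189; a1+a2=0.000 < 1.189 ≤ a1+…+a3=1.690 → R3 fires; E=0 X=4 Y=13
Draw 7: a1=0.000, a2=0.000, a3=1.352, a0=1.352; τ=−ln(0.3226)/1.352=0.837 → t=2.011 > T=1.43: stop.
At T=1.43: E=0 X=4 Y=13; the largest is Y.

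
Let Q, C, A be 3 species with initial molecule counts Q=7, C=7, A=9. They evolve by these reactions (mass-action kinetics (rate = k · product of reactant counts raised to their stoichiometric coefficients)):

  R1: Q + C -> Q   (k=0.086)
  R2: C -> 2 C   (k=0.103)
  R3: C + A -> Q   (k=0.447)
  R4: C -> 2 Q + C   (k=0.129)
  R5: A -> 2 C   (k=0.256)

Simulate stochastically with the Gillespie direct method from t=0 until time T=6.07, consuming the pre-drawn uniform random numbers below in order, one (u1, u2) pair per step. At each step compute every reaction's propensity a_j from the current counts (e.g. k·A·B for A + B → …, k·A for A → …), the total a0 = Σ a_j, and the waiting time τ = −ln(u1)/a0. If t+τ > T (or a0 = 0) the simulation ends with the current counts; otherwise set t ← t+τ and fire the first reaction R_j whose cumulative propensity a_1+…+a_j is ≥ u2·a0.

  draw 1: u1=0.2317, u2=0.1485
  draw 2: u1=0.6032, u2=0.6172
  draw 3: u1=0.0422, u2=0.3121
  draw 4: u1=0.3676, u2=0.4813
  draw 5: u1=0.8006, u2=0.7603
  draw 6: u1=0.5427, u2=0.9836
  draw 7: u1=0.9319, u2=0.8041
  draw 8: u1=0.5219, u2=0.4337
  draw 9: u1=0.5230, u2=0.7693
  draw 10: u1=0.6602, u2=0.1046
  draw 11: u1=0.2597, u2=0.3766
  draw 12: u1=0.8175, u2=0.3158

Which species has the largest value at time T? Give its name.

t=0.000: Q=7 C=7 A=9
Draw 1: a1=4.214, a2=0.721, a3=28.161, a4=0.903, a5=2.304, a0=36.303; τ=−ln(0.2317)/36.303=0.040 → t=0.040; u2·a0=0.1485·36.303=5.391; a1+a2=4.935 < 5.391 ≤ a1+…+a3=33.096 → R3 fires; Q=8 C=6 A=8
Draw 2: a1=4.128, a2=0.618, a3=21.456, a4=0.774, a5=2.048, a0=29.024; τ=−ln(0.6032)/29.024=0.017 → t=0.058; u2·a0=0.6172·29.024=17.914; a1+a2=4.746 < 17.914 ≤ a1+…+a3=26.202 → R3 fires; Q=9 C=5 A=7
Draw 3: a1=3.870, a2=0.515, a3=15.645, a4=0.645, a5=1.792, a0=22.467; τ=−ln(0.0422)/22.467=0.141 → t=0.199; u2·a0=0.3121·22.467=7.012; a1+a2=4.385 < 7.012 ≤ a1+…+a3=20.030 → R3 fires; Q=10 C=4 A=6
Draw 4: a1=3.440, a2=0.412, a3=10.728, a4=0.516, a5=1.536, a0=16.632; τ=−ln(0.3676)/16.632=0.060 → t=0.259; u2·a0=0.4813·16.632=8.005; a1+a2=3.852 < 8.005 ≤ a1+…+a3=14.580 → R3 fires; Q=11 C=3 A=5
Draw 5: a1=2.838, a2=0.309, a3=6.705, a4=0.387, a5=1.280, a0=11.519; τ=−ln(0.8006)/11.519=0.019 → t=0.278; u2·a0=0.7603·11.519=8.758; a1+a2=3.147 < 8.758 ≤ a1+…+a3=9.852 → R3 fires; Q=12 C=2 A=4
Draw 6: a1=2.064, a2=0.206, a3=3.576, a4=0.258, a5=1.024, a0=7.128; τ=−ln(0.5427)/7.128=0.086 → t=0.364; u2·a0=0.9836·7.128=7.011; a1+…+a4=6.104 < 7.011 ≤ a1+…+a5=7.128 → R5 fires; Q=12 C=4 A=3
Draw 7: a1=4.128, a2=0.412, a3=5.364, a4=0.516, a5=0.768, a0=11.188; τ=−ln(0.9319)/11.188=0.006 → t=0.370; u2·a0=0.8041·11.188=8.996; a1+a2=4.540 < 8.996 ≤ a1+…+a3=9.904 → R3 fires; Q=13 C=3 A=2
Draw 8: a1=3.354, a2=0.309, a3=2.682, a4=0.387, a5=0.512, a0=7.244; τ=−ln(0.5219)/7.244=0.090 → t=0.460; u2·a0=0.4337·7.244=3.142 ≤ a1=3.354 → R1 fires; Q=13 C=2 A=2
Draw 9: a1=2.236, a2=0.206, a3=1.788, a4=0.258, a5=0.512, a0=5.000; τ=−ln(0.5230)/5.000=0.130 → t=0.590; u2·a0=0.7693·5.000=3.846; a1+a2=2.442 < 3.846 ≤ a1+…+a3=4.230 → R3 fires; Q=14 C=1 A=1
Draw 10: a1=1.204, a2=0.103, a3=0.447, a4=0.129, a5=0.256, a0=2.139; τ=−ln(0.6602)/2.139=0.194 → t=0.784; u2·a0=0.1046·2.139=0.224 ≤ a1=1.204 → R1 fires; Q=14 C=0 A=1
Draw 11: a1=0.000, a2=0.000, a3=0.000, a4=0.000, a5=0.256, a0=0.256; τ=−ln(0.2597)/0.256=5.267 → t=6.050; u2·a0=0.3766·0.256=0.096; a1+…+a4=0.000 < 0.096 ≤ a1+…+a5=0.256 → R5 fires; Q=14 C=2 A=0
Draw 12: a1=2.408, a2=0.206, a3=0.000, a4=0.258, a5=0.000, a0=2.872; τ=−ln(0.8175)/2.872=0.070 → t=6.120 > T=6.07: stop.
At T=6.07: Q=14 C=2 A=0; the largest is Q.

Dominant species at T: Q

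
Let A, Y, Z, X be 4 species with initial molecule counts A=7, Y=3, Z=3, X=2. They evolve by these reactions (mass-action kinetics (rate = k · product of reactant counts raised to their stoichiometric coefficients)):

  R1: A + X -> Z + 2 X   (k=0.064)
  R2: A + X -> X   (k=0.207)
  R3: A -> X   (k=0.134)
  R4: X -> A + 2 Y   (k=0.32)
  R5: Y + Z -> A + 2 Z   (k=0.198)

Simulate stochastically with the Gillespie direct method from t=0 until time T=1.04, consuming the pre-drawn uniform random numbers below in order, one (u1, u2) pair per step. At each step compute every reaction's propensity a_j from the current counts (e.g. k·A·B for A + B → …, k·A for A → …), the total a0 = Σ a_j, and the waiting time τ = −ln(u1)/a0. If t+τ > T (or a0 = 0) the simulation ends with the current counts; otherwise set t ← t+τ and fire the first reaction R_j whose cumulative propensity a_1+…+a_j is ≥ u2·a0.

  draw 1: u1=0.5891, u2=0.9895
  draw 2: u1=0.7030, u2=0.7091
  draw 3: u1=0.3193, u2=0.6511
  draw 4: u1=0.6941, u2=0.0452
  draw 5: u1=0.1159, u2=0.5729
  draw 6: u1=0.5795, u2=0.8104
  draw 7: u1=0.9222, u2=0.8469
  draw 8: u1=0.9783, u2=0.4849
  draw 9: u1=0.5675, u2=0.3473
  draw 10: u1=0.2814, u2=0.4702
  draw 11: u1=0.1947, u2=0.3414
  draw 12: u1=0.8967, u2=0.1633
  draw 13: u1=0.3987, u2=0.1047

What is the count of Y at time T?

Y at T = 1

t=0.000: A=7 Y=3 Z=3 X=2
Draw 1: a1=0.896, a2=2.898, a3=0.938, a4=0.640, a5=1.782, a0=7.154; τ=−ln(0.5891)/7.154=0.074 → t=0.074; u2·a0=0.9895·7.154=7.079; a1+…+a4=5.372 < 7.079 ≤ a1+…+a5=7.154 → R5 fires; A=8 Y=2 Z=4 X=2
Draw 2: a1=1.024, a2=3.312, a3=1.072, a4=0.640, a5=1.584, a0=7.632; τ=−ln(0.7030)/7.632=0.046 → t=0.120; u2·a0=0.7091·7.632=5.412; a1+…+a3=5.408 < 5.412 ≤ a1+…+a4=6.048 → R4 fires; A=9 Y=4 Z=4 X=1
Draw 3: a1=0.576, a2=1.863, a3=1.206, a4=0.320, a5=3.168, a0=7.133; τ=−ln(0.3193)/7.133=0.160 → t=0.280; u2·a0=0.6511·7.133=4.644; a1+…+a4=3.965 < 4.644 ≤ a1+…+a5=7.133 → R5 fires; A=10 Y=3 Z=5 X=1
Draw 4: a1=0.640, a2=2.070, a3=1.340, a4=0.320, a5=2.970, a0=7.340; τ=−ln(0.6941)/7.340=0.050 → t=0.330; u2·a0=0.0452·7.340=0.332 ≤ a1=0.640 → R1 fires; A=9 Y=3 Z=6 X=2
Draw 5: a1=1.152, a2=3.726, a3=1.206, a4=0.640, a5=3.564, a0=10.288; τ=−ln(0.1159)/10.288=0.209 → t=0.539; u2·a0=0.5729·10.288=5.894; a1+a2=4.878 < 5.894 ≤ a1+…+a3=6.084 → R3 fires; A=8 Y=3 Z=6 X=3
Draw 6: a1=1.536, a2=4.968, a3=1.072, a4=0.960, a5=3.564, a0=12.100; τ=−ln(0.5795)/12.100=0.045 → t=0.584; u2·a0=0.8104·12.100=9.806; a1+…+a4=8.536 < 9.806 ≤ a1+…+a5=12.100 → R5 fires; A=9 Y=2 Z=7 X=3
Draw 7: a1=1.728, a2=5.589, a3=1.206, a4=0.960, a5=2.772, a0=12.255; τ=−ln(0.9222)/12.255=0.007 → t=0.591; u2·a0=0.8469·12.255=10.379; a1+…+a4=9.483 < 10.379 ≤ a1+…+a5=12.255 → R5 fires; A=10 Y=1 Z=8 X=3
Draw 8: a1=1.920, a2=6.210, a3=1.340, a4=0.960, a5=1.584, a0=12.014; τ=−ln(0.9783)/12.014=0.002 → t=0.593; u2·a0=0.4849·12.014=5.826; a1=1.920 < 5.826 ≤ a1+a2=8.130 → R2 fires; A=9 Y=1 Z=8 X=3
Draw 9: a1=1.728, a2=5.589, a3=1.206, a4=0.960, a5=1.584, a0=11.067; τ=−ln(0.5675)/11.067=0.051 → t=0.644; u2·a0=0.3473·11.067=3.844; a1=1.728 < 3.844 ≤ a1+a2=7.317 → R2 fires; A=8 Y=1 Z=8 X=3
Draw 10: a1=1.536, a2=4.968, a3=1.072, a4=0.960, a5=1.584, a0=10.120; τ=−ln(0.2814)/10.120=0.125 → t=0.769; u2·a0=0.4702·10.120=4.758; a1=1.536 < 4.758 ≤ a1+a2=6.504 → R2 fires; A=7 Y=1 Z=8 X=3
Draw 11: a1=1.344, a2=4.347, a3=0.938, a4=0.960, a5=1.584, a0=9.173; τ=−ln(0.1947)/9.173=0.178 → t=0.948; u2·a0=0.3414·9.173=3.132; a1=1.344 < 3.132 ≤ a1+a2=5.691 → R2 fires; A=6 Y=1 Z=8 X=3
Draw 12: a1=1.152, a2=3.726, a3=0.804, a4=0.960, a5=1.584, a0=8.226; τ=−ln(0.8967)/8.226=0.013 → t=0.961; u2·a0=0.1633·8.226=1.343; a1=1.152 < 1.343 ≤ a1+a2=4.878 → R2 fires; A=5 Y=1 Z=8 X=3
Draw 13: a1=0.960, a2=3.105, a3=0.670, a4=0.960, a5=1.584, a0=7.279; τ=−ln(0.3987)/7.279=0.126 → t=1.087 > T=1.04: stop.
Read off Y at T=1.04: 1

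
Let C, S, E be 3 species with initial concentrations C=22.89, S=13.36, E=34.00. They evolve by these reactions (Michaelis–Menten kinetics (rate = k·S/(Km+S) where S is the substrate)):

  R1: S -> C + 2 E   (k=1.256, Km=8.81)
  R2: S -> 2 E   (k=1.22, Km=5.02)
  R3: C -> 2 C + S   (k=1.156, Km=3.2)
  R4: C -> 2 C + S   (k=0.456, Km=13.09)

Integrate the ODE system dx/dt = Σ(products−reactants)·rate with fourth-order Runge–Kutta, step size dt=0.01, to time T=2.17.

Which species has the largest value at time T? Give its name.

RK4 with dt=0.01: 217 steps to T=2.17. Trajectory (selected grid times):
t=0.00: C=22.89 S=13.36 E=34.00
t=0.24: C=23.39 S=13.28 E=34.79
t=0.48: C=23.88 S=13.20 E=35.57
t=0.72: C=24.38 S=13.12 E=36.36
t=0.96: C=24.87 S=13.05 E=37.14
t=1.21: C=25.39 S=12.97 E=37.96
t=1.45: C=25.89 S=12.90 E=38.74
t=1.69: C=26.39 S=12.83 E=39.52
t=1.93: C=26.89 S=12.77 E=40.30
t=2.17: C=27.39 S=12.70 E=41.07
At T=2.17: C=27.39 S=12.70 E=41.07; the largest is E.

Dominant species at T: E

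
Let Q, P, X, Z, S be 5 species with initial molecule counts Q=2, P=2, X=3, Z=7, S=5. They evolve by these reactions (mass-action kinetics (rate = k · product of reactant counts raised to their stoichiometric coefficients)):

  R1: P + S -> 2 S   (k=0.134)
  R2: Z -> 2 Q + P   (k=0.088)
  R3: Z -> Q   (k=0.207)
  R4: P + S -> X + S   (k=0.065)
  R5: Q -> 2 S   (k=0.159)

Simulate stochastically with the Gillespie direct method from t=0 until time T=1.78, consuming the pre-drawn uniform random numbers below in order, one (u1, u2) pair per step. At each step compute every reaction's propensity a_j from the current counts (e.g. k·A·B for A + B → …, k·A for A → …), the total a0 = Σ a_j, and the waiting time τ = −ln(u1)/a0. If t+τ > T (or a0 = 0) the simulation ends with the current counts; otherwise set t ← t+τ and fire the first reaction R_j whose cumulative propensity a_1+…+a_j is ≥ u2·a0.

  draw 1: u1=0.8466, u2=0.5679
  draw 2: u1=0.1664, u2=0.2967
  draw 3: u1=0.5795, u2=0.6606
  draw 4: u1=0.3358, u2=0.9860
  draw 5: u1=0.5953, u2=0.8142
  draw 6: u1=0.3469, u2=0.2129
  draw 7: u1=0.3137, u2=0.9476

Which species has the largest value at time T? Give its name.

t=0.000: Q=2 P=2 X=3 Z=7 S=5
Draw 1: a1=1.340, a2=0.616, a3=1.449, a4=0.650, a5=0.318, a0=4.373; τ=−ln(0.8466)/4.373=0.038 → t=0.038; u2·a0=0.5679·4.373=2.483; a1+a2=1.956 < 2.483 ≤ a1+…+a3=3.405 → R3 fires; Q=3 P=2 X=3 Z=6 S=5
Draw 2: a1=1.340, a2=0.528, a3=1.242, a4=0.650, a5=0.477, a0=4.237; τ=−ln(0.1664)/4.237=0.423 → t=0.461; u2·a0=0.2967·4.237=1.257 ≤ a1=1.340 → R1 fires; Q=3 P=1 X=3 Z=6 S=6
Draw 3: a1=0.804, a2=0.528, a3=1.242, a4=0.390, a5=0.477, a0=3.441; τ=−ln(0.5795)/3.441=0.159 → t=0.620; u2·a0=0.6606·3.441=2.273; a1+a2=1.332 < 2.273 ≤ a1+…+a3=2.574 → R3 fires; Q=4 P=1 X=3 Z=5 S=6
Draw 4: a1=0.804, a2=0.440, a3=1.035, a4=0.390, a5=0.636, a0=3.305; τ=−ln(0.3358)/3.305=0.330 → t=0.950; u2·a0=0.9860·3.305=3.259; a1+…+a4=2.669 < 3.259 ≤ a1+…+a5=3.305 → R5 fires; Q=3 P=1 X=3 Z=5 S=8
Draw 5: a1=1.072, a2=0.440, a3=1.035, a4=0.520, a5=0.477, a0=3.544; τ=−ln(0.5953)/3.544=0.146 → t=1.096; u2·a0=0.8142·3.544=2.886; a1+…+a3=2.547 < 2.886 ≤ a1+…+a4=3.067 → R4 fires; Q=3 P=0 X=4 Z=5 S=8
Draw 6: a1=0.000, a2=0.440, a3=1.035, a4=0.000, a5=0.477, a0=1.952; τ=−ln(0.3469)/1.952=0.542 → t=1.639; u2·a0=0.2129·1.952=0.416; a1=0.000 < 0.416 ≤ a1+a2=0.440 → R2 fires; Q=5 P=1 X=4 Z=4 S=8
Draw 7: a1=1.072, a2=0.352, a3=0.828, a4=0.520, a5=0.795, a0=3.567; τ=−ln(0.3137)/3.567=0.325 → t=1.964 > T=1.78: stop.
At T=1.78: Q=5 P=1 X=4 Z=4 S=8; the largest is S.

Dominant species at T: S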